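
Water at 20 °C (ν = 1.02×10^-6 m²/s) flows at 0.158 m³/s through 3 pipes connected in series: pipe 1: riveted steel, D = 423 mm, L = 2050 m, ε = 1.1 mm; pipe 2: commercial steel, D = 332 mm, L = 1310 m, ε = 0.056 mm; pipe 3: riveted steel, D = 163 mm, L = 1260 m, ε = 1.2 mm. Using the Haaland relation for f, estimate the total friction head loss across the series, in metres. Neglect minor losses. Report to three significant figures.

Pipe 1: V = 1.124 m/s, Re = 4.66×10^5, ε/D = 0.00260, f = 0.02548, h_1 = f(L/D)V²/2g = 7.957 m
Pipe 2: V = 1.825 m/s, Re = 5.94×10^5, ε/D = 1.69×10^-4, f = 0.01477, h_2 = f(L/D)V²/2g = 9.892 m
Pipe 3: V = 7.572 m/s, Re = 1.21×10^6, ε/D = 0.00736, f = 0.03439, h_3 = f(L/D)V²/2g = 776.7 m
Series → Q common, losses add: H = Σh = 794.6 m

H ≈ 795 m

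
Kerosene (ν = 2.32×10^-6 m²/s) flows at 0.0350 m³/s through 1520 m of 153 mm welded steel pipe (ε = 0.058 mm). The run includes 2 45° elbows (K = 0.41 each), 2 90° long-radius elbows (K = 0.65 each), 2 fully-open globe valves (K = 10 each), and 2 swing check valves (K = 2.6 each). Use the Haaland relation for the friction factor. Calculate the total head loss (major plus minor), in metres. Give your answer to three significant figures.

V = 4Q/(πD²) = 1.904 m/s; V²/2g = 0.1847 m
Re = 1.26×10^5, ε/D = 3.79×10^-4 → f = 0.01896 (Haaland)
Major: h_f = f(L/D)·V²/2g = 0.01896·9935·0.1847 = 34.79 m
Minor: ΣK = 27.3; h_m = ΣK·V²/2g = 5.046 m
Total H_L = 34.79 + 5.046 = 39.83 m

H_L ≈ 39.8 m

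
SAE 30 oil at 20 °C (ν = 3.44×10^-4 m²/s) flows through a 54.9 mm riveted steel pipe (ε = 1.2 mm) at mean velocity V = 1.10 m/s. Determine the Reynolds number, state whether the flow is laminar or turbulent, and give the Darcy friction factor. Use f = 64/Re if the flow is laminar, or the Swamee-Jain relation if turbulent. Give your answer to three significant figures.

Re ≈ 176; laminar; f = 64/Re ≈ 0.365

Re = VD/ν = 1.100·0.0549/3.44×10^-4 = 176
Re < 2300 → laminar → f = 64/Re = 0.3646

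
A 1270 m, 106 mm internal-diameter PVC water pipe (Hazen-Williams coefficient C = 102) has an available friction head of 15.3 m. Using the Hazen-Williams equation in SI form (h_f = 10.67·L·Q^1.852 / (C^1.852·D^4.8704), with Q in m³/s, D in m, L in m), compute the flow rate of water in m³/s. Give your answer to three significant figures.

Rearranging: Q = [h_f·C^1.852·D^4.8704 / (10.67·L)]^(1/1.852)
Q = [15.3·102^1.852·0.106^4.8704 / (10.67·1270)]^0.540 = 0.007144 m³/s

Q ≈ 0.00714 m³/s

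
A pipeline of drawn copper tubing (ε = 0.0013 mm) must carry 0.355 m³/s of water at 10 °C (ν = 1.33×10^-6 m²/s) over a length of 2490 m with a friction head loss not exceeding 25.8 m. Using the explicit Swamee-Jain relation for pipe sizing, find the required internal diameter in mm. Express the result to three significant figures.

D ≈ 419 mm

Swamee-Jain (Type III): D = 0.66·[ε^1.25·(LQ²/(gh_f))^4.75 + ν·Q^9.4·(L/(gh_f))^5.2]^0.04
LQ²/(gh_f) = 1.240; L/(gh_f) = 9.838
Term 1 = ε^1.25·(…)^4.75 = 1.22×10^-7; Term 2 = ν·Q^9.4·(…)^5.2 = 1.15×10^-5
D = 0.66·(1.22×10^-7 + 1.15×10^-5)^0.04 = 0.4189 m = 419 mm
Check: V = 2.58 m/s, Re = 8.11×10^5, f = 0.01210, h_f = 24.3 m ≈ 25.8 m ✓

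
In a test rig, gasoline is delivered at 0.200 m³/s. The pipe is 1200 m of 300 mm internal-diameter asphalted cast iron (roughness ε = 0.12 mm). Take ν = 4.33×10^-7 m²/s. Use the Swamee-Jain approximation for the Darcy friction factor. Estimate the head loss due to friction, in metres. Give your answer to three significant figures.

h_f ≈ 26.6 m

V = 4Q/(πD²) = 4·0.200/(π·0.300²) = 2.829 m/s
Re = VD/ν = 2.829·0.300/4.33×10^-7 = 1.96×10^6 → turbulent
ε/D = 0.12/300 = 4.00×10^-4
Swamee-Jain: f = 0.01628
h_f = f(L/D)V²/(2g) = 0.01628·(1200/0.300)·2.829²/(2·9.81) = 26.57 m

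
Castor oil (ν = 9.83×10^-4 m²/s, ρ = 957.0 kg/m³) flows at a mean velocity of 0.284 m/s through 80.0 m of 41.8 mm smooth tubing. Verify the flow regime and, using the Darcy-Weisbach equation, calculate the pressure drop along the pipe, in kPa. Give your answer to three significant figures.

Re = VD/ν = 0.284·0.04180/9.83×10^-4 = 12.1 → laminar (Re < 2300)
f = 64/Re = 5.300
h_f = f(L/D)V²/(2g) = 5.300·(80.0/0.04180)·0.284²/(2·9.81) = 41.70 m
Δp = ρg·h_f = 957.0·9.81·41.70 = 391.4 kPa

Δp ≈ 391 kPa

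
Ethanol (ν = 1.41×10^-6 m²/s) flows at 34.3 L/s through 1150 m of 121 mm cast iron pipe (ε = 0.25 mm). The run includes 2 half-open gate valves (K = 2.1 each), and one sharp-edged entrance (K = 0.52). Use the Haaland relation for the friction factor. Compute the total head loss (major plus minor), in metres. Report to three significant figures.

H_L ≈ 107 m

V = 4Q/(πD²) = 2.983 m/s; V²/2g = 0.4535 m
Re = 2.56×10^5, ε/D = 0.00207 → f = 0.02428 (Haaland)
Major: h_f = f(L/D)·V²/2g = 0.02428·9504·0.4535 = 104.6 m
Minor: ΣK = 4.72; h_m = ΣK·V²/2g = 2.140 m
Total H_L = 104.6 + 2.140 = 106.8 m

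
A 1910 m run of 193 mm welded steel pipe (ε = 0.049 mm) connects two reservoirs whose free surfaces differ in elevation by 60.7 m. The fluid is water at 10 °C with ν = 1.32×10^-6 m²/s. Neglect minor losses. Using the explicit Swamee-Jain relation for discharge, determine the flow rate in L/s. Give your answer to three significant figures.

Swamee-Jain (Type II): Q = -0.965·√(gD⁵h_f/L)·ln[ε/(3.7D) + √(3.17ν²L/(gD³h_f))]
√(gD⁵h_f/L) = √(9.81·0.193⁵·60.7/1910) = 0.009137
ε/(3.7D) = 6.86×10^-5; √(3.17ν²L/(gD³h_f)) = 4.96×10^-5
Q = -0.965·0.009137·ln(1.183×10^-4) = 0.07973 m³/s
Check: V = 2.73 m/s, Re = 3.98×10^5, f = 0.01629, h_f = 61.0 m ≈ 60.7 m ✓

Q ≈ 79.7 L/s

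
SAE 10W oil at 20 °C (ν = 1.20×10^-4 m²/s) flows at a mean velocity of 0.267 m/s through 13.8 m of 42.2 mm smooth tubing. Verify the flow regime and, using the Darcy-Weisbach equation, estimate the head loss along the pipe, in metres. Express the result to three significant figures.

Re = VD/ν = 0.267·0.04220/1.20×10^-4 = 93.9 → laminar (Re < 2300)
f = 64/Re = 0.6816
h_f = f(L/D)V²/(2g) = 0.6816·(13.8/0.04220)·0.267²/(2·9.81) = 0.8099 m

h_f ≈ 0.810 m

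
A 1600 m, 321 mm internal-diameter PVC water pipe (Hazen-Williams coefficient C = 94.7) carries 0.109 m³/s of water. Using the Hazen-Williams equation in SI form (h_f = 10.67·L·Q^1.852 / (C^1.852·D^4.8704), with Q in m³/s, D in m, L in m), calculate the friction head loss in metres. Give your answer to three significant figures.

h_f = 10.67·1600·0.109^1.852 / (94.7^1.852·0.321^4.8704) = 15.59 m

h_f ≈ 15.6 m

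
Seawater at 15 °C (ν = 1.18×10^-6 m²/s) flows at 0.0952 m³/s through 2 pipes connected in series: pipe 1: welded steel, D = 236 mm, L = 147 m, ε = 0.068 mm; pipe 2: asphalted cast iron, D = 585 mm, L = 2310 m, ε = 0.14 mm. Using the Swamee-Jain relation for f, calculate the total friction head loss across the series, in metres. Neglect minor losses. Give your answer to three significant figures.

Pipe 1: V = 2.176 m/s, Re = 4.35×10^5, ε/D = 2.88×10^-4, f = 0.01645, h_1 = f(L/D)V²/2g = 2.473 m
Pipe 2: V = 0.3542 m/s, Re = 1.76×10^5, ε/D = 2.39×10^-4, f = 0.01769, h_2 = f(L/D)V²/2g = 0.4466 m
Series → Q common, losses add: H = Σh = 2.919 m

H ≈ 2.92 m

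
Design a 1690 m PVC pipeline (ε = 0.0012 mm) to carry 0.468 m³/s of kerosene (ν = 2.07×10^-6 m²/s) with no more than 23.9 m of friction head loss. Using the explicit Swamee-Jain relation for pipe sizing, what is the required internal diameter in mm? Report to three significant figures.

Swamee-Jain (Type III): D = 0.66·[ε^1.25·(LQ²/(gh_f))^4.75 + ν·Q^9.4·(L/(gh_f))^5.2]^0.04
LQ²/(gh_f) = 1.579; L/(gh_f) = 7.208
Term 1 = ε^1.25·(…)^4.75 = 3.48×10^-7; Term 2 = ν·Q^9.4·(…)^5.2 = 4.75×10^-5
D = 0.66·(3.48×10^-7 + 4.75×10^-5)^0.04 = 0.4434 m = 443 mm
Check: V = 3.03 m/s, Re = 6.49×10^5, f = 0.01255, h_f = 22.4 m ≈ 23.9 m ✓

D ≈ 443 mm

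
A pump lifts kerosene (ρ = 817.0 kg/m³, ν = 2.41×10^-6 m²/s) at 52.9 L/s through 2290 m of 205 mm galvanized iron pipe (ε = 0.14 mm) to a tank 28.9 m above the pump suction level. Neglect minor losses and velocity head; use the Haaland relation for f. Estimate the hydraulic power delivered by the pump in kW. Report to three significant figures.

V = 4Q/(πD²) = 1.603 m/s; Re = 1.36×10^5; ε/D = 6.83×10^-4; f = 0.02016
h_f = f(L/D)V²/2g = 29.49 m
Total head H = z + h_f = 28.9 + 29.49 = 58.39 m
P_hyd = ρgQH = 817.0·9.81·0.0529·58.39 = 24.75 kW

P_hyd ≈ 24.8 kW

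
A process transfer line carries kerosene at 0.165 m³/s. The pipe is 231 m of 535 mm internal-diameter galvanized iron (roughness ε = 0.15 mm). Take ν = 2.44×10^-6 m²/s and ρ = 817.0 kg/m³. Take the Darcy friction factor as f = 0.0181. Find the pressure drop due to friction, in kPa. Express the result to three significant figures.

V = 4Q/(πD²) = 4·0.165/(π·0.535²) = 0.7340 m/s
h_f = f(L/D)V²/(2g) = 0.01810·(231/0.535)·0.7340²/(2·9.81) = 0.2146 m
Δp = ρg·h_f = 817.0·9.81·0.2146 = 1.720 kPa

Δp ≈ 1.72 kPa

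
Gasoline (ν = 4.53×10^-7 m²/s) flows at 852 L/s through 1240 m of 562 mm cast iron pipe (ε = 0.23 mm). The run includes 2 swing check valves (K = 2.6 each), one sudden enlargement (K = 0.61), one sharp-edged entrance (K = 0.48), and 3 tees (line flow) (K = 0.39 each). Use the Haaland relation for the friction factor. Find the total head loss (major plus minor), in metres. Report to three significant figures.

V = 4Q/(πD²) = 3.435 m/s; V²/2g = 0.6013 m
Re = 4.26×10^6, ε/D = 4.09×10^-4 → f = 0.01613 (Haaland)
Major: h_f = f(L/D)·V²/2g = 0.01613·2206·0.6013 = 21.40 m
Minor: ΣK = 7.46; h_m = ΣK·V²/2g = 4.485 m
Total H_L = 21.40 + 4.485 = 25.88 m

H_L ≈ 25.9 m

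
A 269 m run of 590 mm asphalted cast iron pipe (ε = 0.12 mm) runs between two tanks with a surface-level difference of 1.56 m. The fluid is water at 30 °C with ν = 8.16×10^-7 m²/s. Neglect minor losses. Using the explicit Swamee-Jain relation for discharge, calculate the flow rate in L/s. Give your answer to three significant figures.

Swamee-Jain (Type II): Q = -0.965·√(gD⁵h_f/L)·ln[ε/(3.7D) + √(3.17ν²L/(gD³h_f))]
√(gD⁵h_f/L) = √(9.81·0.590⁵·1.56/269) = 0.06378
ε/(3.7D) = 5.50×10^-5; √(3.17ν²L/(gD³h_f)) = 1.34×10^-5
Q = -0.965·0.06378·ln(6.841×10^-5) = 0.5902 m³/s
Check: V = 2.16 m/s, Re = 1.56×10^6, f = 0.01449, h_f = 1.57 m ≈ 1.56 m ✓

Q ≈ 590 L/s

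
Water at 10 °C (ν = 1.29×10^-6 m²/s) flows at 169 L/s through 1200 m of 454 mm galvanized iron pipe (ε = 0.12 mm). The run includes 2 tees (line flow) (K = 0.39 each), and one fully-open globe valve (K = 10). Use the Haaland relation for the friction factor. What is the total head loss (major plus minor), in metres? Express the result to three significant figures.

V = 4Q/(πD²) = 1.044 m/s; V²/2g = 0.05555 m
Re = 3.67×10^5, ε/D = 2.64×10^-4 → f = 0.01625 (Haaland)
Major: h_f = f(L/D)·V²/2g = 0.01625·2643·0.05555 = 2.385 m
Minor: ΣK = 10.8; h_m = ΣK·V²/2g = 0.5988 m
Total H_L = 2.385 + 0.5988 = 2.984 m

H_L ≈ 2.98 m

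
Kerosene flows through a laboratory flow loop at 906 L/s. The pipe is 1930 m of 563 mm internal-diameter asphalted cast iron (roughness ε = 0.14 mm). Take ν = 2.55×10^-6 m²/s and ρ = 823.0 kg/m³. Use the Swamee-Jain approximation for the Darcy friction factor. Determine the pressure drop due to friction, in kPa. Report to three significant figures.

V = 4Q/(πD²) = 4·0.906/(π·0.563²) = 3.639 m/s
Re = VD/ν = 3.639·0.563/2.55×10^-6 = 8.04×10^5 → turbulent
ε/D = 0.14/563 = 2.49×10^-4
Swamee-Jain: f = 0.01545
h_f = f(L/D)V²/(2g) = 0.01545·(1930/0.563)·3.639²/(2·9.81) = 35.76 m
Δp = ρg·h_f = 823.0·9.81·35.76 = 288.7 kPa

Δp ≈ 289 kPa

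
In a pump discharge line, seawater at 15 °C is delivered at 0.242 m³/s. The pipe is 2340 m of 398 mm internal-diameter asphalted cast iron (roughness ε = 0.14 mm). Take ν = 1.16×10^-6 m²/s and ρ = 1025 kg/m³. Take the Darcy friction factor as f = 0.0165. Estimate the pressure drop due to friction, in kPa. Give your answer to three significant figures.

Δp ≈ 188 kPa

V = 4Q/(πD²) = 4·0.242/(π·0.398²) = 1.945 m/s
h_f = f(L/D)V²/(2g) = 0.01650·(2340/0.398)·1.945²/(2·9.81) = 18.71 m
Δp = ρg·h_f = 1025·9.81·18.71 = 188.1 kPa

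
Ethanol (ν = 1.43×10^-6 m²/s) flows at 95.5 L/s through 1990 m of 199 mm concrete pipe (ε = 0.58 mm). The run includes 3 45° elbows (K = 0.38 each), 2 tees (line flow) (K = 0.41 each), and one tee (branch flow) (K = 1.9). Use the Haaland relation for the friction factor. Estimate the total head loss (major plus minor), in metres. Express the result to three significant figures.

H_L ≈ 128 m

V = 4Q/(πD²) = 3.070 m/s; V²/2g = 0.4805 m
Re = 4.27×10^5, ε/D = 0.00291 → f = 0.02630 (Haaland)
Major: h_f = f(L/D)·V²/2g = 0.02630·10000·0.4805 = 126.4 m
Minor: ΣK = 3.86; h_m = ΣK·V²/2g = 1.855 m
Total H_L = 126.4 + 1.855 = 128.2 m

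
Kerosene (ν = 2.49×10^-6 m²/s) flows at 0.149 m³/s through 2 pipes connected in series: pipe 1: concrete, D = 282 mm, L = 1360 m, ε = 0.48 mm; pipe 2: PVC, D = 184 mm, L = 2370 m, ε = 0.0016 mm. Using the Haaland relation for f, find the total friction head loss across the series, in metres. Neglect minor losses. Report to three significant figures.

H ≈ 313 m

Pipe 1: V = 2.386 m/s, Re = 2.70×10^5, ε/D = 0.00170, f = 0.02315, h_1 = f(L/D)V²/2g = 32.38 m
Pipe 2: V = 5.604 m/s, Re = 4.14×10^5, ε/D = 8.70×10^-6, f = 0.01360, h_2 = f(L/D)V²/2g = 280.4 m
Series → Q common, losses add: H = Σh = 312.7 m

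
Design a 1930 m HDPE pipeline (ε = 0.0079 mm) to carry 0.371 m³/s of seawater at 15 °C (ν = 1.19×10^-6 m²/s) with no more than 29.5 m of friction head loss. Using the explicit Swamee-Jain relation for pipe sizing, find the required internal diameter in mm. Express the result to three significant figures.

D ≈ 393 mm

Swamee-Jain (Type III): D = 0.66·[ε^1.25·(LQ²/(gh_f))^4.75 + ν·Q^9.4·(L/(gh_f))^5.2]^0.04
LQ²/(gh_f) = 0.9179; L/(gh_f) = 6.669
Term 1 = ε^1.25·(…)^4.75 = 2.79×10^-7; Term 2 = ν·Q^9.4·(…)^5.2 = 2.05×10^-6
D = 0.66·(2.79×10^-7 + 2.05×10^-6)^0.04 = 0.3929 m = 393 mm
Check: V = 3.06 m/s, Re = 1.01×10^6, f = 0.01207, h_f = 28.3 m ≈ 29.5 m ✓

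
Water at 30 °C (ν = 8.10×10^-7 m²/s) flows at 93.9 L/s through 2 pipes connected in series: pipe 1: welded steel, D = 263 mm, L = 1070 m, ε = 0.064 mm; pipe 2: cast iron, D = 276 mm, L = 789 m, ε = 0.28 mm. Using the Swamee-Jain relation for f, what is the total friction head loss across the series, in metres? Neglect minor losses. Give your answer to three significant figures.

Pipe 1: V = 1.728 m/s, Re = 5.61×10^5, ε/D = 2.43×10^-4, f = 0.01577, h_1 = f(L/D)V²/2g = 9.767 m
Pipe 2: V = 1.569 m/s, Re = 5.35×10^5, ε/D = 0.00101, f = 0.02038, h_2 = f(L/D)V²/2g = 7.314 m
Series → Q common, losses add: H = Σh = 17.08 m

H ≈ 17.1 m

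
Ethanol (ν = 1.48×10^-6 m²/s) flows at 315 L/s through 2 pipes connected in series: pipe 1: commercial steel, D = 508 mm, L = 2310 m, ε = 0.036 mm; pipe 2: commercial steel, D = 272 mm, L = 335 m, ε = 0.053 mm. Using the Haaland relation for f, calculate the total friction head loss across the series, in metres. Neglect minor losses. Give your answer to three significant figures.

H ≈ 34.6 m

Pipe 1: V = 1.554 m/s, Re = 5.33×10^5, ε/D = 7.09×10^-5, f = 0.01381, h_1 = f(L/D)V²/2g = 7.731 m
Pipe 2: V = 5.421 m/s, Re = 9.96×10^5, ε/D = 1.95×10^-4, f = 0.01454, h_2 = f(L/D)V²/2g = 26.83 m
Series → Q common, losses add: H = Σh = 34.56 m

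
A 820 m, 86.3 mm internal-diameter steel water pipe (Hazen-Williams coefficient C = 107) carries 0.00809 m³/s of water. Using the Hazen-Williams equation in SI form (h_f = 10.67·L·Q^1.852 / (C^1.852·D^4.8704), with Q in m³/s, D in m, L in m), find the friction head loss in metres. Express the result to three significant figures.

h_f ≈ 31.0 m

h_f = 10.67·820·0.00809^1.852 / (107^1.852·0.0863^4.8704) = 30.98 m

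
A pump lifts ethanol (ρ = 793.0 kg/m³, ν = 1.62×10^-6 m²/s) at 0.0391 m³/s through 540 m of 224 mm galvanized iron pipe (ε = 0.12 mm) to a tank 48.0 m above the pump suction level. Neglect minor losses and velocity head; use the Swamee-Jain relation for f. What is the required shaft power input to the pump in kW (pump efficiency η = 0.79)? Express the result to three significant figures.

V = 4Q/(πD²) = 0.9922 m/s; Re = 1.37×10^5; ε/D = 5.36×10^-4; f = 0.01983
h_f = f(L/D)V²/2g = 2.398 m
Total head H = z + h_f = 48.0 + 2.398 = 50.40 m
P_hyd = ρgQH = 793.0·9.81·0.0391·50.40 = 15.33 kW
P_shaft = P_hyd/η = 15.33/0.79 = 19.40 kW

P_shaft ≈ 19.4 kW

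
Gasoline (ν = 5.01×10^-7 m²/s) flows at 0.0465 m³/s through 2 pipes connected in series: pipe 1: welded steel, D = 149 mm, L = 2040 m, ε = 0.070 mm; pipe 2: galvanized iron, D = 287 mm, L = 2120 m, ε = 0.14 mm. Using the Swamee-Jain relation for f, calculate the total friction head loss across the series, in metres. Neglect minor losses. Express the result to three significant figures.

Pipe 1: V = 2.667 m/s, Re = 7.93×10^5, ε/D = 4.70×10^-4, f = 0.01723, h_1 = f(L/D)V²/2g = 85.50 m
Pipe 2: V = 0.7188 m/s, Re = 4.12×10^5, ε/D = 4.88×10^-4, f = 0.01789, h_2 = f(L/D)V²/2g = 3.479 m
Series → Q common, losses add: H = Σh = 88.98 m

H ≈ 89.0 m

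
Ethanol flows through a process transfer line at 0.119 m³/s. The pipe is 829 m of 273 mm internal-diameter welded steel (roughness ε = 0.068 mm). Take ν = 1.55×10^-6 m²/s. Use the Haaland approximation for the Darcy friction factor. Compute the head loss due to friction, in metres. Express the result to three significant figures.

V = 4Q/(πD²) = 4·0.119/(π·0.273²) = 2.033 m/s
Re = VD/ν = 2.033·0.273/1.55×10^-6 = 3.58×10^5 → turbulent
ε/D = 0.068/273 = 2.49×10^-4
Haaland: f = 0.01616
h_f = f(L/D)V²/(2g) = 0.01616·(829/0.273)·2.033²/(2·9.81) = 10.34 m

h_f ≈ 10.3 m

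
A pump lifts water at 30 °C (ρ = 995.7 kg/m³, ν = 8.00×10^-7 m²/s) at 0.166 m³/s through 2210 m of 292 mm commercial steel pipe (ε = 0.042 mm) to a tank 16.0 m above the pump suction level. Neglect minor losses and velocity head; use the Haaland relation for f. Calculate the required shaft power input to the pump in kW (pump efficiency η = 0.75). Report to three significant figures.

V = 4Q/(πD²) = 2.479 m/s; Re = 9.05×10^5; ε/D = 1.44×10^-4; f = 0.01402
h_f = f(L/D)V²/2g = 33.24 m
Total head H = z + h_f = 16.0 + 33.24 = 49.24 m
P_hyd = ρgQH = 995.7·9.81·0.166·49.24 = 79.84 kW
P_shaft = P_hyd/η = 79.84/0.75 = 106.5 kW

P_shaft ≈ 106 kW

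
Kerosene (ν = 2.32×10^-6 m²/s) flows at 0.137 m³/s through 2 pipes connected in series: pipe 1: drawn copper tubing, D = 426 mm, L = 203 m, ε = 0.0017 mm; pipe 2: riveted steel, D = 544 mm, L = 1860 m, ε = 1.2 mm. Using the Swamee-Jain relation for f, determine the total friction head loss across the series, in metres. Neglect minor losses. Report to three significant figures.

H ≈ 1.90 m

Pipe 1: V = 0.9612 m/s, Re = 1.76×10^5, ε/D = 3.99×10^-6, f = 0.01595, h_1 = f(L/D)V²/2g = 0.3579 m
Pipe 2: V = 0.5894 m/s, Re = 1.38×10^5, ε/D = 0.00221, f = 0.02543, h_2 = f(L/D)V²/2g = 1.540 m
Series → Q common, losses add: H = Σh = 1.897 m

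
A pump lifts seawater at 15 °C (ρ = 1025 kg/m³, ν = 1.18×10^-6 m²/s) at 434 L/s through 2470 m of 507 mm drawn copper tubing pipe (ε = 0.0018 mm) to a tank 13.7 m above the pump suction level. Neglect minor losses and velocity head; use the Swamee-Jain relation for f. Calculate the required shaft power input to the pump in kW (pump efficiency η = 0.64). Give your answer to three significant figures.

P_shaft ≈ 186 kW

V = 4Q/(πD²) = 2.150 m/s; Re = 9.24×10^5; ε/D = 3.55×10^-6; f = 0.01185
h_f = f(L/D)V²/2g = 13.60 m
Total head H = z + h_f = 13.7 + 13.60 = 27.30 m
P_hyd = ρgQH = 1025·9.81·0.434·27.30 = 119.1 kW
P_shaft = P_hyd/η = 119.1/0.64 = 186.1 kW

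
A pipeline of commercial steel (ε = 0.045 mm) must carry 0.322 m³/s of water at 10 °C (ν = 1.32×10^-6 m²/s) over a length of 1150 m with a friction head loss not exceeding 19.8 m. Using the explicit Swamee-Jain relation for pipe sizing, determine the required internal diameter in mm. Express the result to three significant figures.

D ≈ 374 mm

Swamee-Jain (Type III): D = 0.66·[ε^1.25·(LQ²/(gh_f))^4.75 + ν·Q^9.4·(L/(gh_f))^5.2]^0.04
LQ²/(gh_f) = 0.6139; L/(gh_f) = 5.921
Term 1 = ε^1.25·(…)^4.75 = 3.63×10^-7; Term 2 = ν·Q^9.4·(…)^5.2 = 3.24×10^-7
D = 0.66·(3.63×10^-7 + 3.24×10^-7)^0.04 = 0.3741 m = 374 mm
Check: V = 2.93 m/s, Re = 8.30×10^5, f = 0.01400, h_f = 18.8 m ≈ 19.8 m ✓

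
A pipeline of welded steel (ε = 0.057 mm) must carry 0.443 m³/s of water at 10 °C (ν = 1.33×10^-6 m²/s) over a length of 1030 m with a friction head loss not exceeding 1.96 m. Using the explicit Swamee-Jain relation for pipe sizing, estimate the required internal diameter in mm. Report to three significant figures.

D ≈ 659 mm

Swamee-Jain (Type III): D = 0.66·[ε^1.25·(LQ²/(gh_f))^4.75 + ν·Q^9.4·(L/(gh_f))^5.2]^0.04
LQ²/(gh_f) = 10.51; L/(gh_f) = 53.57
Term 1 = ε^1.25·(…)^4.75 = 0.353; Term 2 = ν·Q^9.4·(…)^5.2 = 0.617
D = 0.66·(0.353 + 0.617)^0.04 = 0.6592 m = 659 mm
Check: V = 1.30 m/s, Re = 6.43×10^5, f = 0.01390, h_f = 1.86 m ≈ 1.96 m ✓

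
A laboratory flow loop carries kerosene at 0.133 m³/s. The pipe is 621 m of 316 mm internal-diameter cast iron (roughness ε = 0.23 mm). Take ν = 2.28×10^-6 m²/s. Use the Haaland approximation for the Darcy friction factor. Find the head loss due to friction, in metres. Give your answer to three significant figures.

h_f ≈ 5.63 m

V = 4Q/(πD²) = 4·0.133/(π·0.316²) = 1.696 m/s
Re = VD/ν = 1.696·0.316/2.28×10^-6 = 2.35×10^5 → turbulent
ε/D = 0.23/316 = 7.28×10^-4
Haaland: f = 0.01955
h_f = f(L/D)V²/(2g) = 0.01955·(621/0.316)·1.696²/(2·9.81) = 5.631 m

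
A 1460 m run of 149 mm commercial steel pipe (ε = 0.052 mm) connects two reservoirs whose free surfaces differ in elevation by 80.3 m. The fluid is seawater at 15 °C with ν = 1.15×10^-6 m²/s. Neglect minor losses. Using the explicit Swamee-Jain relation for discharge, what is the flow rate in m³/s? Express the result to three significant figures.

Swamee-Jain (Type II): Q = -0.965·√(gD⁵h_f/L)·ln[ε/(3.7D) + √(3.17ν²L/(gD³h_f))]
√(gD⁵h_f/L) = √(9.81·0.149⁵·80.3/1460) = 0.006295
ε/(3.7D) = 9.43×10^-5; √(3.17ν²L/(gD³h_f)) = 4.85×10^-5
Q = -0.965·0.006295·ln(1.428×10^-4) = 0.05378 m³/s
Check: V = 3.08 m/s, Re = 4.00×10^5, f = 0.01701, h_f = 80.8 m ≈ 80.3 m ✓

Q ≈ 0.0538 m³/s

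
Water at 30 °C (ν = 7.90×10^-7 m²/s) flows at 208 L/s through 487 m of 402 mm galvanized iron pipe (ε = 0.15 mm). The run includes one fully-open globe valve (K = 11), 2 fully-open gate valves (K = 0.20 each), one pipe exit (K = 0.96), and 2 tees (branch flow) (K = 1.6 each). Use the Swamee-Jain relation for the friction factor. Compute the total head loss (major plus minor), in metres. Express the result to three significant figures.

H_L ≈ 4.86 m

V = 4Q/(πD²) = 1.639 m/s; V²/2g = 0.1369 m
Re = 8.34×10^5, ε/D = 3.73×10^-4 → f = 0.01649 (Swamee-Jain)
Major: h_f = f(L/D)·V²/2g = 0.01649·1211·0.1369 = 2.735 m
Minor: ΣK = 15.6; h_m = ΣK·V²/2g = 2.130 m
Total H_L = 2.735 + 2.130 = 4.864 m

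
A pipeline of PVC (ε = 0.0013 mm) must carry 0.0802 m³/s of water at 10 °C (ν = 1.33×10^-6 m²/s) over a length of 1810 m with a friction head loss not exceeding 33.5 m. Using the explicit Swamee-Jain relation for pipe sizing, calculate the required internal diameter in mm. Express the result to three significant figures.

D ≈ 212 mm

Swamee-Jain (Type III): D = 0.66·[ε^1.25·(LQ²/(gh_f))^4.75 + ν·Q^9.4·(L/(gh_f))^5.2]^0.04
LQ²/(gh_f) = 0.03543; L/(gh_f) = 5.508
Term 1 = ε^1.25·(…)^4.75 = 5.65×10^-15; Term 2 = ν·Q^9.4·(…)^5.2 = 4.74×10^-13
D = 0.66·(5.65×10^-15 + 4.74×10^-13)^0.04 = 0.2122 m = 212 mm
Check: V = 2.27 m/s, Re = 3.62×10^5, f = 0.01396, h_f = 31.2 m ≈ 33.5 m ✓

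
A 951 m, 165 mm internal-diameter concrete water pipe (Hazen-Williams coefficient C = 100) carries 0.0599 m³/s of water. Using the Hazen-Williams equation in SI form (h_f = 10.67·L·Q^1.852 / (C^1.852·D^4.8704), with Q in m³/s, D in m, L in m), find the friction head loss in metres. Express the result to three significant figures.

h_f = 10.67·951·0.0599^1.852 / (100^1.852·0.165^4.8704) = 70.68 m

h_f ≈ 70.7 m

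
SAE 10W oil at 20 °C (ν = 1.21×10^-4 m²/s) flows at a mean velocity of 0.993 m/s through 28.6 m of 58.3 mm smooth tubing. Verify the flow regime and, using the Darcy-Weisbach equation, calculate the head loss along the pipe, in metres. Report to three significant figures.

Re = VD/ν = 0.993·0.05830/1.21×10^-4 = 478 → laminar (Re < 2300)
f = 64/Re = 0.1338
h_f = f(L/D)V²/(2g) = 0.1338·(28.6/0.05830)·0.993²/(2·9.81) = 3.298 m

h_f ≈ 3.30 m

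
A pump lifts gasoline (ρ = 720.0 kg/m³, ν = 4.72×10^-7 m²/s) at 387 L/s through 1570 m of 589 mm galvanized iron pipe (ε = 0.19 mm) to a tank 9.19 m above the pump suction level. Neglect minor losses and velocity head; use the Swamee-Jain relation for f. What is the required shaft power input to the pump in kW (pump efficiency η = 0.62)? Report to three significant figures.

V = 4Q/(πD²) = 1.420 m/s; Re = 1.77×10^6; ε/D = 3.23×10^-4; f = 0.01565
h_f = f(L/D)V²/2g = 4.290 m
Total head H = z + h_f = 9.19 + 4.290 = 13.48 m
P_hyd = ρgQH = 720.0·9.81·0.387·13.48 = 36.85 kW
P_shaft = P_hyd/η = 36.85/0.62 = 59.43 kW

P_shaft ≈ 59.4 kW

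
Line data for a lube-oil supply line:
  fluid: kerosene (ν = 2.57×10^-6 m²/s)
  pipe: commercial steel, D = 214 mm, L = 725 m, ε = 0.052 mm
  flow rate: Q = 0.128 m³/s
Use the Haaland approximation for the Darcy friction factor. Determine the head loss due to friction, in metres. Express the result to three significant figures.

V = 4Q/(πD²) = 4·0.128/(π·0.214²) = 3.559 m/s
Re = VD/ν = 3.559·0.214/2.57×10^-6 = 2.96×10^5 → turbulent
ε/D = 0.052/214 = 2.43×10^-4
Haaland: f = 0.01641
h_f = f(L/D)V²/(2g) = 0.01641·(725/0.214)·3.559²/(2·9.81) = 35.89 m

h_f ≈ 35.9 m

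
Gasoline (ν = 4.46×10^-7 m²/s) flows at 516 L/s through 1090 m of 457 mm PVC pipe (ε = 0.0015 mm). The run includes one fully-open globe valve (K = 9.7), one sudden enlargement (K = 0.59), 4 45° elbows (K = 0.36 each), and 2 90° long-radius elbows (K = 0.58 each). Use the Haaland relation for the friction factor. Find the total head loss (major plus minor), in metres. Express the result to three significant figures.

V = 4Q/(πD²) = 3.146 m/s; V²/2g = 0.5044 m
Re = 3.22×10^6, ε/D = 3.28×10^-6 → f = 0.009730 (Haaland)
Major: h_f = f(L/D)·V²/2g = 0.009730·2385·0.5044 = 11.70 m
Minor: ΣK = 12.9; h_m = ΣK·V²/2g = 6.501 m
Total H_L = 11.70 + 6.501 = 18.21 m

H_L ≈ 18.2 m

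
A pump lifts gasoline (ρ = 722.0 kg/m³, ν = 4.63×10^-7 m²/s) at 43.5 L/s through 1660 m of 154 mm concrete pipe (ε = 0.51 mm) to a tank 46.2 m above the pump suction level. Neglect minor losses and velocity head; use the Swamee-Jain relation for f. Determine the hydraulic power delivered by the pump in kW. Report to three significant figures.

V = 4Q/(πD²) = 2.335 m/s; Re = 7.77×10^5; ε/D = 0.00331; f = 0.02715
h_f = f(L/D)V²/2g = 81.35 m
Total head H = z + h_f = 46.2 + 81.35 = 127.6 m
P_hyd = ρgQH = 722.0·9.81·0.0435·127.6 = 39.30 kW

P_hyd ≈ 39.3 kW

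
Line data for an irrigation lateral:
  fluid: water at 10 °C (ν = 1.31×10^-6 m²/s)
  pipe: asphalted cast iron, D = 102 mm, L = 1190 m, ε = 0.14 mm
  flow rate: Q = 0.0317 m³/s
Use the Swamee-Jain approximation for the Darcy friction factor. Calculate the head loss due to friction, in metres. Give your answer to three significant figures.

V = 4Q/(πD²) = 4·0.0317/(π·0.102²) = 3.879 m/s
Re = VD/ν = 3.879·0.102/1.31×10^-6 = 3.02×10^5 → turbulent
ε/D = 0.14/102 = 0.00137
Swamee-Jain: f = 0.02216
h_f = f(L/D)V²/(2g) = 0.02216·(1190/0.102)·3.879²/(2·9.81) = 198.4 m

h_f ≈ 198 m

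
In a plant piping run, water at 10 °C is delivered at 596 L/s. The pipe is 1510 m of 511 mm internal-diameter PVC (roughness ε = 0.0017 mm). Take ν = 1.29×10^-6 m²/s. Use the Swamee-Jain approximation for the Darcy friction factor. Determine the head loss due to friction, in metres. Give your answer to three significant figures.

h_f ≈ 14.5 m

V = 4Q/(πD²) = 4·0.596/(π·0.511²) = 2.906 m/s
Re = VD/ν = 2.906·0.511/1.29×10^-6 = 1.15×10^6 → turbulent
ε/D = 0.0017/511 = 3.33×10^-6
Swamee-Jain: f = 0.01143
h_f = f(L/D)V²/(2g) = 0.01143·(1510/0.511)·2.906²/(2·9.81) = 14.54 m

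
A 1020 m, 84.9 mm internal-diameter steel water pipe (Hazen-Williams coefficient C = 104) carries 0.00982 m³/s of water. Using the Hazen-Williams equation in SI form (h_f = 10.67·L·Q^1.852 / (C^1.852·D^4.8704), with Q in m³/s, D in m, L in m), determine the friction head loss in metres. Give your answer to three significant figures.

h_f ≈ 63.0 m

h_f = 10.67·1020·0.00982^1.852 / (104^1.852·0.0849^4.8704) = 62.99 m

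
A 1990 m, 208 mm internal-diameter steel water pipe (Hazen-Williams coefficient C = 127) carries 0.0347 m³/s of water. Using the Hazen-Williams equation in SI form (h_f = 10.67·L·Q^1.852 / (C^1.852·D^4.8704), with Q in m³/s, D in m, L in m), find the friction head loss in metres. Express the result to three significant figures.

h_f ≈ 11.2 m

h_f = 10.67·1990·0.0347^1.852 / (127^1.852·0.208^4.8704) = 11.19 m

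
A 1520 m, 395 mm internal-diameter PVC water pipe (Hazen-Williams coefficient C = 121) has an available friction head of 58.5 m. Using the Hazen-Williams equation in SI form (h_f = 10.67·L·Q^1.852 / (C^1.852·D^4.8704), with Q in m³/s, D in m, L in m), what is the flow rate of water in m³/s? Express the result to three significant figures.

Q ≈ 0.505 m³/s

Rearranging: Q = [h_f·C^1.852·D^4.8704 / (10.67·L)]^(1/1.852)
Q = [58.5·121^1.852·0.395^4.8704 / (10.67·1520)]^0.540 = 0.5045 m³/s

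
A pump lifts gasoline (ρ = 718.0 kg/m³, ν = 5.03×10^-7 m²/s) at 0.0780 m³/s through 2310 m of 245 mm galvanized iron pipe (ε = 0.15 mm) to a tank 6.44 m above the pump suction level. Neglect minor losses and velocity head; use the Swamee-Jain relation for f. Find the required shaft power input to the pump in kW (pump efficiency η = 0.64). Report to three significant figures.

P_shaft ≈ 26.0 kW

V = 4Q/(πD²) = 1.655 m/s; Re = 8.06×10^5; ε/D = 6.12×10^-4; f = 0.01812
h_f = f(L/D)V²/2g = 23.84 m
Total head H = z + h_f = 6.44 + 23.84 = 30.28 m
P_hyd = ρgQH = 718.0·9.81·0.0780·30.28 = 16.64 kW
P_shaft = P_hyd/η = 16.64/0.64 = 26.00 kW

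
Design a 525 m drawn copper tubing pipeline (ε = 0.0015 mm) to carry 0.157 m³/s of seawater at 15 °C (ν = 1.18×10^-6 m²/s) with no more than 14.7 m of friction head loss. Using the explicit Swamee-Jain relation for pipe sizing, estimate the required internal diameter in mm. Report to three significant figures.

D ≈ 250 mm

Swamee-Jain (Type III): D = 0.66·[ε^1.25·(LQ²/(gh_f))^4.75 + ν·Q^9.4·(L/(gh_f))^5.2]^0.04
LQ²/(gh_f) = 0.08974; L/(gh_f) = 3.641
Term 1 = ε^1.25·(…)^4.75 = 5.58×10^-13; Term 2 = ν·Q^9.4·(…)^5.2 = 2.70×10^-11
D = 0.66·(5.58×10^-13 + 2.70×10^-11)^0.04 = 0.2495 m = 250 mm
Check: V = 3.21 m/s, Re = 6.79×10^5, f = 0.01252, h_f = 13.8 m ≈ 14.7 m ✓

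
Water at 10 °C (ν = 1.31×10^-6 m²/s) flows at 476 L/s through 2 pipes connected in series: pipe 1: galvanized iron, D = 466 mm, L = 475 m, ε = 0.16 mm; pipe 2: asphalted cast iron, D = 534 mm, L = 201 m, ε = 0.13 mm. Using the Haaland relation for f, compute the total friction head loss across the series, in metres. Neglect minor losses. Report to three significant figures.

H ≈ 7.78 m

Pipe 1: V = 2.791 m/s, Re = 9.93×10^5, ε/D = 3.43×10^-4, f = 0.01599, h_1 = f(L/D)V²/2g = 6.469 m
Pipe 2: V = 2.125 m/s, Re = 8.66×10^5, ε/D = 2.43×10^-4, f = 0.01516, h_2 = f(L/D)V²/2g = 1.314 m
Series → Q common, losses add: H = Σh = 7.783 m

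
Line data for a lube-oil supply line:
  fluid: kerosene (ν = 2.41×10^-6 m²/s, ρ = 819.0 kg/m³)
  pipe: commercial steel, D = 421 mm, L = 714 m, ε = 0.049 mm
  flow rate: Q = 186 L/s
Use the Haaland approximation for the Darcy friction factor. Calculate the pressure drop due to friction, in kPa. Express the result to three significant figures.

V = 4Q/(πD²) = 4·0.186/(π·0.421²) = 1.336 m/s
Re = VD/ν = 1.336·0.421/2.41×10^-6 = 2.33×10^5 → turbulent
ε/D = 0.049/421 = 1.16×10^-4
Haaland: f = 0.01593
h_f = f(L/D)V²/(2g) = 0.01593·(714/0.421)·1.336²/(2·9.81) = 2.458 m
Δp = ρg·h_f = 819.0·9.81·2.458 = 19.75 kPa

Δp ≈ 19.7 kPa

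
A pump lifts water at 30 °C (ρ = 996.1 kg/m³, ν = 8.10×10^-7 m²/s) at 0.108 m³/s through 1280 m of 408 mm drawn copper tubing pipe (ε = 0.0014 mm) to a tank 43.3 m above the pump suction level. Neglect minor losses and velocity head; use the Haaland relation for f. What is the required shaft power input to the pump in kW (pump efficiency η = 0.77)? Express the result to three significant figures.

V = 4Q/(πD²) = 0.8261 m/s; Re = 4.16×10^5; ε/D = 3.43×10^-6; f = 0.01354
h_f = f(L/D)V²/2g = 1.477 m
Total head H = z + h_f = 43.3 + 1.477 = 44.78 m
P_hyd = ρgQH = 996.1·9.81·0.108·44.78 = 47.26 kW
P_shaft = P_hyd/η = 47.26/0.77 = 61.37 kW

P_shaft ≈ 61.4 kW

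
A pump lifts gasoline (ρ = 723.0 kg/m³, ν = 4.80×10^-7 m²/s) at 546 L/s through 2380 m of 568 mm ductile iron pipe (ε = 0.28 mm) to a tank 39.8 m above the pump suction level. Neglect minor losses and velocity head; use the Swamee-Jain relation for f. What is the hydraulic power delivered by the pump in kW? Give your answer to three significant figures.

P_hyd ≈ 219 kW

V = 4Q/(πD²) = 2.155 m/s; Re = 2.55×10^6; ε/D = 4.93×10^-4; f = 0.01692
h_f = f(L/D)V²/2g = 16.77 m
Total head H = z + h_f = 39.8 + 16.77 = 56.57 m
P_hyd = ρgQH = 723.0·9.81·0.546·56.57 = 219.1 kW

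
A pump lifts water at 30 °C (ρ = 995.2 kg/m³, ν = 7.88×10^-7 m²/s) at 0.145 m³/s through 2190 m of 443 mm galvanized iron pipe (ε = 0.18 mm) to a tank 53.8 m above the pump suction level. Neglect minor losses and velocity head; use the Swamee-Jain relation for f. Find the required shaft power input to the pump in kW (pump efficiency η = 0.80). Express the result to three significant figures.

P_shaft ≈ 102 kW

V = 4Q/(πD²) = 0.9407 m/s; Re = 5.29×10^5; ε/D = 4.06×10^-4; f = 0.01711
h_f = f(L/D)V²/2g = 3.815 m
Total head H = z + h_f = 53.8 + 3.815 = 57.61 m
P_hyd = ρgQH = 995.2·9.81·0.145·57.61 = 81.56 kW
P_shaft = P_hyd/η = 81.56/0.80 = 102.0 kW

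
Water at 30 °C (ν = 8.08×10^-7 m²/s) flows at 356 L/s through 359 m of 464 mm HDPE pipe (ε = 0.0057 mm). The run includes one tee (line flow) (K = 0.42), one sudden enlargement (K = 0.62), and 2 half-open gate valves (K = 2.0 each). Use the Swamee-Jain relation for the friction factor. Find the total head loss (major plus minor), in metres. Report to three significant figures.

V = 4Q/(πD²) = 2.105 m/s; V²/2g = 0.2259 m
Re = 1.21×10^6, ε/D = 1.23×10^-5 → f = 0.01158 (Swamee-Jain)
Major: h_f = f(L/D)·V²/2g = 0.01158·773.7·0.2259 = 2.024 m
Minor: ΣK = 5.04; h_m = ΣK·V²/2g = 1.139 m
Total H_L = 2.024 + 1.139 = 3.163 m

H_L ≈ 3.16 m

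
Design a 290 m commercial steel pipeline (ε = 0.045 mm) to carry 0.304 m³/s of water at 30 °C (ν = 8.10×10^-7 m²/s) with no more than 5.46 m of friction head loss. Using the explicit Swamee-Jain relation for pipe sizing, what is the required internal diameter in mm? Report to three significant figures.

Swamee-Jain (Type III): D = 0.66·[ε^1.25·(LQ²/(gh_f))^4.75 + ν·Q^9.4·(L/(gh_f))^5.2]^0.04
LQ²/(gh_f) = 0.5004; L/(gh_f) = 5.414
Term 1 = ε^1.25·(…)^4.75 = 1.37×10^-7; Term 2 = ν·Q^9.4·(…)^5.2 = 7.28×10^-8
D = 0.66·(1.37×10^-7 + 7.28×10^-8)^0.04 = 0.3568 m = 357 mm
Check: V = 3.04 m/s, Re = 1.34×10^6, f = 0.01360, h_f = 5.21 m ≈ 5.46 m ✓

D ≈ 357 mm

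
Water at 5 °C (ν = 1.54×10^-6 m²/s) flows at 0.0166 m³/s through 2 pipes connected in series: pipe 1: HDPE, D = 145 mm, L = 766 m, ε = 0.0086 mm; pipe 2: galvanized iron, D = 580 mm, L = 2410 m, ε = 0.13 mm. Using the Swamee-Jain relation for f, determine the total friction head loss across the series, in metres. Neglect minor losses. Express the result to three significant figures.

Pipe 1: V = 1.005 m/s, Re = 9.47×10^4, ε/D = 5.93×10^-5, f = 0.01841, h_1 = f(L/D)V²/2g = 5.011 m
Pipe 2: V = 0.06283 m/s, Re = 2.37×10^4, ε/D = 2.24×10^-4, f = 0.02536, h_2 = f(L/D)V²/2g = 0.02120 m
Series → Q common, losses add: H = Σh = 5.032 m

H ≈ 5.03 m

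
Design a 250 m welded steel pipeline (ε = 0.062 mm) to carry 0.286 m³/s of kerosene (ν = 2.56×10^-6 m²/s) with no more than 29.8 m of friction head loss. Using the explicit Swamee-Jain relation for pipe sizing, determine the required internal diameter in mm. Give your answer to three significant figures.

Swamee-Jain (Type III): D = 0.66·[ε^1.25·(LQ²/(gh_f))^4.75 + ν·Q^9.4·(L/(gh_f))^5.2]^0.04
LQ²/(gh_f) = 0.06995; L/(gh_f) = 0.8552
Term 1 = ε^1.25·(…)^4.75 = 1.79×10^-11; Term 2 = ν·Q^9.4·(…)^5.2 = 8.81×10^-12
D = 0.66·(1.79×10^-11 + 8.81×10^-12)^0.04 = 0.2492 m = 249 mm
Check: V = 5.86 m/s, Re = 5.71×10^5, f = 0.01579, h_f = 27.7 m ≈ 29.8 m ✓

D ≈ 249 mm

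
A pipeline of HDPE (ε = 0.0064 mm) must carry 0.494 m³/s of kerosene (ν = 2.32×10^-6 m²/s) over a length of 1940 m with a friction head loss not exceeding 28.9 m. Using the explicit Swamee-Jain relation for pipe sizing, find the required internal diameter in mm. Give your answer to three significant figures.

D ≈ 450 mm

Swamee-Jain (Type III): D = 0.66·[ε^1.25·(LQ²/(gh_f))^4.75 + ν·Q^9.4·(L/(gh_f))^5.2]^0.04
LQ²/(gh_f) = 1.670; L/(gh_f) = 6.843
Term 1 = ε^1.25·(…)^4.75 = 3.68×10^-6; Term 2 = ν·Q^9.4·(…)^5.2 = 6.76×10^-5
D = 0.66·(3.68×10^-6 + 6.76×10^-5)^0.04 = 0.4505 m = 450 mm
Check: V = 3.10 m/s, Re = 6.02×10^5, f = 0.01292, h_f = 27.3 m ≈ 28.9 m ✓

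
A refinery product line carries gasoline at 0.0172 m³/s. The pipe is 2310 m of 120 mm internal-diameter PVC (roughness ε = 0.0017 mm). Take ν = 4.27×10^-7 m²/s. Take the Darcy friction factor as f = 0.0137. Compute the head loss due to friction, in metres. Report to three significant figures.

h_f ≈ 31.1 m

V = 4Q/(πD²) = 4·0.0172/(π·0.120²) = 1.521 m/s
h_f = f(L/D)V²/(2g) = 0.01370·(2310/0.120)·1.521²/(2·9.81) = 31.09 m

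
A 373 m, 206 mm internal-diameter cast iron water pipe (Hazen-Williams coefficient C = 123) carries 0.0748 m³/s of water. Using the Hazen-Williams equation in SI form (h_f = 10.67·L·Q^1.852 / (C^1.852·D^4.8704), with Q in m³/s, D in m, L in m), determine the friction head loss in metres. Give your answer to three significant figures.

h_f = 10.67·373·0.0748^1.852 / (123^1.852·0.206^4.8704) = 9.673 m

h_f ≈ 9.67 m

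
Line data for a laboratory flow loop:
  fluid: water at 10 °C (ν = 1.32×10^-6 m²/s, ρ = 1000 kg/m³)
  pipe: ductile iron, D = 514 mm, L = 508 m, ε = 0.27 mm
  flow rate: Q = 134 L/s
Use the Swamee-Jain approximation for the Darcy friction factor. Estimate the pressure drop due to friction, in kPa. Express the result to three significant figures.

Δp ≈ 3.86 kPa

V = 4Q/(πD²) = 4·0.134/(π·0.514²) = 0.6458 m/s
Re = VD/ν = 0.6458·0.514/1.32×10^-6 = 2.51×10^5 → turbulent
ε/D = 0.27/514 = 5.25×10^-4
Swamee-Jain: f = 0.01871
h_f = f(L/D)V²/(2g) = 0.01871·(508/0.514)·0.6458²/(2·9.81) = 0.3931 m
Δp = ρg·h_f = 1000·9.81·0.3931 = 3.856 kPa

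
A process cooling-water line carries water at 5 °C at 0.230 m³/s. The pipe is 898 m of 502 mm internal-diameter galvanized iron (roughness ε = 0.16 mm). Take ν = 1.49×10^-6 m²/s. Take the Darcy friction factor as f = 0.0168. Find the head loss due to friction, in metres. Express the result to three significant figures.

V = 4Q/(πD²) = 4·0.230/(π·0.502²) = 1.162 m/s
h_f = f(L/D)V²/(2g) = 0.01680·(898/0.502)·1.162²/(2·9.81) = 2.068 m

h_f ≈ 2.07 m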